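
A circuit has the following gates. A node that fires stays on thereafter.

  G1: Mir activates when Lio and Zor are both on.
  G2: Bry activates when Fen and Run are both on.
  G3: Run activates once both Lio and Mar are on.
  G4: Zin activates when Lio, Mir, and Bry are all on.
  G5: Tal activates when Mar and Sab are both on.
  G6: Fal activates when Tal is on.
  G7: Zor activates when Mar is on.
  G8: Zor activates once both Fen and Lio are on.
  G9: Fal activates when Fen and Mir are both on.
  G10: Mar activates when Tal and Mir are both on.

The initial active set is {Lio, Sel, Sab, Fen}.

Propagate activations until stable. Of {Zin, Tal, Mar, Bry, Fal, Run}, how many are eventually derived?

1

Fen and Lio are on, so Zor activates (G8).
G1: Lio and Zor on → Mir on.
G9: Fen and Mir on → Fal on.
Zin would need Lio, Mir, and Bry (G4), but Bry never turns on.
Tal would need Mar and Sab (G5), but Mar never turns on.
Mar would need Tal and Mir (G10), but Tal never turns on.
Bry would need Fen and Run (G2), but Run never turns on.
Fal: reached.
Run would need Lio and Mar (G3), but Mar never turns on.
Reached: Fal — 1 of the 6.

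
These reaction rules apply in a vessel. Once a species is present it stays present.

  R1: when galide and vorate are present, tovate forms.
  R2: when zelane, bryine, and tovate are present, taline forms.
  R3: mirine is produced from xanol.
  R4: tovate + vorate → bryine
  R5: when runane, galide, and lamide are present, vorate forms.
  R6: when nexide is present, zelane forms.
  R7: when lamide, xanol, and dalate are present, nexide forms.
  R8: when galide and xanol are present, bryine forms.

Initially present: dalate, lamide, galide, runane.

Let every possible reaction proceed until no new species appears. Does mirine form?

mirine would need xanol (R3), but xanol never forms.

No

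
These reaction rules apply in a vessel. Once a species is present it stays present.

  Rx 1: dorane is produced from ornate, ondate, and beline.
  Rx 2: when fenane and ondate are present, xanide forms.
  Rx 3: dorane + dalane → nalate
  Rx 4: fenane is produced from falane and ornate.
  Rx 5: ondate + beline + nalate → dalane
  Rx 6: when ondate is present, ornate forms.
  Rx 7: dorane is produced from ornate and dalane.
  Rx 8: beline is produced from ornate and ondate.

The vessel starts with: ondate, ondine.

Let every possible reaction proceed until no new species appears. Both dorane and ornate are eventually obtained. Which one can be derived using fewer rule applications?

ornate

ornate: ondate present → ornate forms (Rx 6). [1 rule application]
dorane: ondate present → ornate forms (Rx 6). ornate and ondate present → beline forms (Rx 8). ornate, ondate, and beline present → dorane forms (Rx 1). [3 rule applications]
ornate needs fewer.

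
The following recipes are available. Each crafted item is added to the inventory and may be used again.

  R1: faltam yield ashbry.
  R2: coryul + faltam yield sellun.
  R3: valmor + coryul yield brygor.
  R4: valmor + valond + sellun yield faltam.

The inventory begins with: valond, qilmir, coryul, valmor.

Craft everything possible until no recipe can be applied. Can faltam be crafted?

No

faltam would need valmor, valond, and sellun (R4), but sellun is never obtained.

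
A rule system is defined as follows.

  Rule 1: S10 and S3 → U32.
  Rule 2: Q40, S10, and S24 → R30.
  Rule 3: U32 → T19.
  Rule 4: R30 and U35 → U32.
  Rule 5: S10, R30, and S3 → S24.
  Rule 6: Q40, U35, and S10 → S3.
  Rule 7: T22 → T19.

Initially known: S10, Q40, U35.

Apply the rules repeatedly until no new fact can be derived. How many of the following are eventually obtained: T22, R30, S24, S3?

1

From Q40, U35, and S10, Rule 6 gives S3.
No rule produces T22, and it is not given.
R30 would need Q40, S10, and S24 (Rule 2), but S24 is never established.
S24 would need S10, R30, and S3 (Rule 5), but R30 is never established.
S3: reached.
Reached: S3 — 1 of the 4.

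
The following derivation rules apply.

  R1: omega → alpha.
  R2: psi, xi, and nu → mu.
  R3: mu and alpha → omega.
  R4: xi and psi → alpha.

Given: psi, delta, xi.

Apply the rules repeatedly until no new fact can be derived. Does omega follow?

omega would need mu and alpha (R3), but mu is never established.

No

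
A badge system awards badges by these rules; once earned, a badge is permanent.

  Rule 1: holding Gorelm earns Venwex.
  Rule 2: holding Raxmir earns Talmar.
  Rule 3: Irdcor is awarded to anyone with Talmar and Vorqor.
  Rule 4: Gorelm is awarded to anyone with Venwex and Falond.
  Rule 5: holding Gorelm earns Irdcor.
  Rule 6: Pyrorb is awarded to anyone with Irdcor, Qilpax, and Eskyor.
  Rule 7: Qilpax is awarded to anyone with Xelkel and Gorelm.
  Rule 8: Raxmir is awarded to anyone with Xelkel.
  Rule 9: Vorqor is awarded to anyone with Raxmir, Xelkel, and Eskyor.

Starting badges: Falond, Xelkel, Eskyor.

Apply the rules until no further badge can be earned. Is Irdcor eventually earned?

With Xelkel, Raxmir is earned (Rule 8).
With Raxmir, Talmar is earned (Rule 2).
With Raxmir, Xelkel, and Eskyor, Vorqor is earned (Rule 9).
With Talmar and Vorqor, Irdcor is earned (Rule 3).

Yes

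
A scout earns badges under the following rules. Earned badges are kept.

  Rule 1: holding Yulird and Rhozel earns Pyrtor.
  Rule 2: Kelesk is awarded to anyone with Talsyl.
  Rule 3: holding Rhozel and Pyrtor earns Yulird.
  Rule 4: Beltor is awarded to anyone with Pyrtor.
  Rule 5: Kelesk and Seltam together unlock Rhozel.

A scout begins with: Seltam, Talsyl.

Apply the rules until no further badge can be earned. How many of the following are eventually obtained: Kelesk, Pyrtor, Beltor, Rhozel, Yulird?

With Talsyl, Kelesk is earned (Rule 2).
With Kelesk and Seltam, Rhozel is earned (Rule 5).
Kelesk: reached.
Pyrtor would need Yulird and Rhozel (Rule 1), but Yulird is never earned.
Beltor would need Pyrtor (Rule 4), but Pyrtor is never earned.
Rhozel: reached.
Yulird would need Rhozel and Pyrtor (Rule 3), but Pyrtor is never earned.
Reached: Kelesk and Rhozel — 2 of the 5.

2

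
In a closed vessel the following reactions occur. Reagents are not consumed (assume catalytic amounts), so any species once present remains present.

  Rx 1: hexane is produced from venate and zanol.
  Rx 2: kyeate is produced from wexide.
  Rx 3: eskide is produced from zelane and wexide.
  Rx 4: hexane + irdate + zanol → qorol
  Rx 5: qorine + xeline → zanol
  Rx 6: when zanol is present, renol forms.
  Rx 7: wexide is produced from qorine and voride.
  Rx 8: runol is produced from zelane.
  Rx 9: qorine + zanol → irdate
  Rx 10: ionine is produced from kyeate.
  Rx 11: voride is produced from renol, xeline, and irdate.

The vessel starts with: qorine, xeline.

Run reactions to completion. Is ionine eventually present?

qorine and xeline present → zanol forms (Rx 5).
qorine and zanol present → irdate forms (Rx 9).
zanol present → renol forms (Rx 6).
renol, xeline, and irdate present → voride forms (Rx 11).
qorine and voride present → wexide forms (Rx 7).
wexide present → kyeate forms (Rx 2).
kyeate present → ionine forms (Rx 10).

Yes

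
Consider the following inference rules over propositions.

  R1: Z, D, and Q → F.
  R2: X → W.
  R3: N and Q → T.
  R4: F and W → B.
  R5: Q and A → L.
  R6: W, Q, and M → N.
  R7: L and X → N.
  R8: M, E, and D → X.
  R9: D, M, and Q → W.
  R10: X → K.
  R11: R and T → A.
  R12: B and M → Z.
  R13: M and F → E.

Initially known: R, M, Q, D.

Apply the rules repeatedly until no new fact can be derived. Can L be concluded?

Yes

From D, M, and Q, R9 gives W.
W, Q, and M hold, so N follows (R6).
N and Q hold, so T follows (R3).
From R and T, R11 gives A.
Q and A hold, so L follows (R5).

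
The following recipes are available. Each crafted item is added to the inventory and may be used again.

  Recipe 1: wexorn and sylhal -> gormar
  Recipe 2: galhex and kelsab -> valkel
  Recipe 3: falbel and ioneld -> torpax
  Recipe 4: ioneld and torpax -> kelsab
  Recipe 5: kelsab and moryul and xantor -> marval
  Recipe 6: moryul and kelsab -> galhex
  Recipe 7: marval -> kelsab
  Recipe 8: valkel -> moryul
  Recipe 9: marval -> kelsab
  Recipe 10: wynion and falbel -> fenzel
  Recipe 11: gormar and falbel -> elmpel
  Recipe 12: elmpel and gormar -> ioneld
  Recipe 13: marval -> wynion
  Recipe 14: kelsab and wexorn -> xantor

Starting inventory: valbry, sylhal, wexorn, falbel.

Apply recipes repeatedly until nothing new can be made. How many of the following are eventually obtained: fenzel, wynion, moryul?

0

fenzel would need wynion and falbel (Recipe 10), but wynion is never obtained.
wynion would need marval (Recipe 13), but marval is never obtained.
moryul would need valkel (Recipe 8), but valkel is never obtained.
None of the 3 are reached.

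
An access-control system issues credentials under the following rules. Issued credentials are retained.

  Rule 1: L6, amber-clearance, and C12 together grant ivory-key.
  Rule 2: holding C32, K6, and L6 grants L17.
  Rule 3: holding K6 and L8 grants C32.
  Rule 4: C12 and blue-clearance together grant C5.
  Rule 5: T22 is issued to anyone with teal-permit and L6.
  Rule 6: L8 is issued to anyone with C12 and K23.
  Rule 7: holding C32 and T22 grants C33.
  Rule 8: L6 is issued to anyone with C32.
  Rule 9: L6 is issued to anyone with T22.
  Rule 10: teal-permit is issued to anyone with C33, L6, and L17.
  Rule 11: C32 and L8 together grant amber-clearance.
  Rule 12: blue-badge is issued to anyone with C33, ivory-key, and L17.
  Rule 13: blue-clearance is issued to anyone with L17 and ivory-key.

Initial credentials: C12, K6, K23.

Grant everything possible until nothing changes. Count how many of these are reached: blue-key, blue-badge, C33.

0

No rule produces blue-key, and it is not given.
blue-badge would need C33, ivory-key, and L17 (Rule 12), but C33 is never granted.
C33 would need C32 and T22 (Rule 7), but T22 is never granted.
None of the 3 are reached.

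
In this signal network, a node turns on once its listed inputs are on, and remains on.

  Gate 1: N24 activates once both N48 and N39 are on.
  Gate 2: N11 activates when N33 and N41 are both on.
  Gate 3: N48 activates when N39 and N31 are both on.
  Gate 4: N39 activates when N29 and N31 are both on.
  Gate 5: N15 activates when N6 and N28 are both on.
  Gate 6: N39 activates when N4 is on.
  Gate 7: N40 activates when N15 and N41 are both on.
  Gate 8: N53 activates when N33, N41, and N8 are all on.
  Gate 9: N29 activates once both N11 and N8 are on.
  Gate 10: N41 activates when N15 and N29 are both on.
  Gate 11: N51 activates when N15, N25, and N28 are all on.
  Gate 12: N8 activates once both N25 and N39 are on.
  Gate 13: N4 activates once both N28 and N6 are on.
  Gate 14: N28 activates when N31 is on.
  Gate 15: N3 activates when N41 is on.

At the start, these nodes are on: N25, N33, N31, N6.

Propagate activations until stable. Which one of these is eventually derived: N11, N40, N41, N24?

N24

N31 is on, so N28 activates (Gate 14).
N28 and N6 are on, so N4 activates (Gate 13).
Gate 6: N4 on → N39 on.
N39 and N31 are on, so N48 activates (Gate 3).
Gate 1: N48 and N39 on → N24 on.
N40 would need N15 and N41 (Gate 7), but N41 never turns on. N41 would need N15 and N29 (Gate 10), but N29 never turns on. N11 would need N33 and N41 (Gate 2), but N41 never turns on.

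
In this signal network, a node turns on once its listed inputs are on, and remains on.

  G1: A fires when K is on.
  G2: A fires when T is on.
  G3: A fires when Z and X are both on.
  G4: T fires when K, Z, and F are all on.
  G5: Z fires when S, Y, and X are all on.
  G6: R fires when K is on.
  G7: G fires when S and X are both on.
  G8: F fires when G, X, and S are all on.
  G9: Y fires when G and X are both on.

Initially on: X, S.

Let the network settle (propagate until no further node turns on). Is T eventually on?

T would need K, Z, and F (G4), but K never turns on.

No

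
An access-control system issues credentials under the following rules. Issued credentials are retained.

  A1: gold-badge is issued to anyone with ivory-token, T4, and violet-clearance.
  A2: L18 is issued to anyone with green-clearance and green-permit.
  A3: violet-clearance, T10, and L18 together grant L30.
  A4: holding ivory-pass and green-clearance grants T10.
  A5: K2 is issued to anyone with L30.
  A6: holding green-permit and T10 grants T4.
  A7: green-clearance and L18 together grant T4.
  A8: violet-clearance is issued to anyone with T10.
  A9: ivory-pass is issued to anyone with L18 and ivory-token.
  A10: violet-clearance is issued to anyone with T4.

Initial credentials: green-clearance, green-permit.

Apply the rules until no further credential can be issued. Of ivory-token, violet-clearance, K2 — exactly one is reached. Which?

violet-clearance

Holding green-clearance and green-permit grants L18 (A2).
Holding green-clearance and L18 grants T4 (A7).
Holding T4 grants violet-clearance (A10).
No rule produces ivory-token, and it is not given. K2 would need L30 (A5), but L30 is never granted.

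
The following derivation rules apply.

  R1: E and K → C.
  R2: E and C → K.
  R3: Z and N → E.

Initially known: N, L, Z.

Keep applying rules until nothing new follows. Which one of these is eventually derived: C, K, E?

Z and N hold, so E follows (R3).
K would need E and C (R2), but C is never established. C would need E and K (R1), but K is never established.

E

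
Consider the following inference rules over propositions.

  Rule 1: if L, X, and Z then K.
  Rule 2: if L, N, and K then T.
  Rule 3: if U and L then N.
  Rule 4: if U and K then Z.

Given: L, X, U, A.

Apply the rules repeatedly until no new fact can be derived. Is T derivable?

T would need L, N, and K (Rule 2), but K is never established.

No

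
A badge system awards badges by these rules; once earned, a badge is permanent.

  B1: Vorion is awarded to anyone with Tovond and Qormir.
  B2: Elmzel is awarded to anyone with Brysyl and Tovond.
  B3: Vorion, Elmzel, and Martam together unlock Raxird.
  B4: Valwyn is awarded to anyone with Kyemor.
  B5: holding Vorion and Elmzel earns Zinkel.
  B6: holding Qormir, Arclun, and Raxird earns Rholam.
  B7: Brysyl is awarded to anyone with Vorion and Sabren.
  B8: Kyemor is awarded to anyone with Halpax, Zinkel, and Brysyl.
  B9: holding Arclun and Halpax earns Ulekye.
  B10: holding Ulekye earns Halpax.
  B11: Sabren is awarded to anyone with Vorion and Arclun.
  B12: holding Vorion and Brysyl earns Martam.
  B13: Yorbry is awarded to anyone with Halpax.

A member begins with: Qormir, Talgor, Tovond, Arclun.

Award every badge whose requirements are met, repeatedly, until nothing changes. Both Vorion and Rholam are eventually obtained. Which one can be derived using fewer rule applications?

Vorion: With Tovond and Qormir, Vorion is earned (B1). [1 rule application]
Rholam: With Tovond and Qormir, Vorion is earned (B1). With Vorion and Arclun, Sabren is earned (B11). With Vorion and Sabren, Brysyl is earned (B7). With Vorion and Brysyl, Martam is earned (B12). With Brysyl and Tovond, Elmzel is earned (B2). With Vorion, Elmzel, and Martam, Raxird is earned (B3). With Qormir, Arclun, and Raxird, Rholam is earned (B6). [7 rule applications]
Vorion needs fewer.

Vorion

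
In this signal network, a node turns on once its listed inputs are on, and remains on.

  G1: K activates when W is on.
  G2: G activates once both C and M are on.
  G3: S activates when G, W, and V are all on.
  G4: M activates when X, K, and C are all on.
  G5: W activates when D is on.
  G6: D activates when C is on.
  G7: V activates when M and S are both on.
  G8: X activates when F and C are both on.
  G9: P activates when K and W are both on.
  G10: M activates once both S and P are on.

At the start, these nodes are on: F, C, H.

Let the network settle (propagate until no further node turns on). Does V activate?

V would need M and S (G7), but S never turns on.

No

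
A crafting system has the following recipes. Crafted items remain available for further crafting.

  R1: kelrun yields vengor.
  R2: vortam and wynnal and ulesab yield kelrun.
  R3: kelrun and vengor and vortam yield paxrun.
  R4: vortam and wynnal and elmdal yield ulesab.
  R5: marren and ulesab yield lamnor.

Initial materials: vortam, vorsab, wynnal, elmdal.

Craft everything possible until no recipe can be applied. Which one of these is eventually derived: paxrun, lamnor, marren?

paxrun

vortam and wynnal and elmdal → ulesab (R4).
vortam and wynnal and ulesab → kelrun (R2).
Using R1, kelrun makes vengor.
Using R3, kelrun, vengor, and vortam make paxrun.
lamnor would need marren and ulesab (R5), but marren is never obtained. No rule produces marren, and it is not given.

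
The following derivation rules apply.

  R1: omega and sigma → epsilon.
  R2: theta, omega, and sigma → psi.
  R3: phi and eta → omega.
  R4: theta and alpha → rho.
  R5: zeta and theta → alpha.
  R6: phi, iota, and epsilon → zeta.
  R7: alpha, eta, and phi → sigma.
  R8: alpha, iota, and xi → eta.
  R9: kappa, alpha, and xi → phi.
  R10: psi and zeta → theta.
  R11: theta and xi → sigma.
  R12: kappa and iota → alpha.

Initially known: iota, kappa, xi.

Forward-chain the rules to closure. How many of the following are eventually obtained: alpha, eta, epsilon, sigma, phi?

5

From kappa and iota, R12 gives alpha.
From kappa, alpha, and xi, R9 gives phi.
alpha, iota, and xi hold, so eta follows (R8).
phi and eta hold, so omega follows (R3).
alpha, eta, and phi hold, so sigma follows (R7).
From omega and sigma, R1 gives epsilon.
alpha: reached.
eta: reached.
epsilon: reached.
sigma: reached.
phi: reached.
All 5 are reached.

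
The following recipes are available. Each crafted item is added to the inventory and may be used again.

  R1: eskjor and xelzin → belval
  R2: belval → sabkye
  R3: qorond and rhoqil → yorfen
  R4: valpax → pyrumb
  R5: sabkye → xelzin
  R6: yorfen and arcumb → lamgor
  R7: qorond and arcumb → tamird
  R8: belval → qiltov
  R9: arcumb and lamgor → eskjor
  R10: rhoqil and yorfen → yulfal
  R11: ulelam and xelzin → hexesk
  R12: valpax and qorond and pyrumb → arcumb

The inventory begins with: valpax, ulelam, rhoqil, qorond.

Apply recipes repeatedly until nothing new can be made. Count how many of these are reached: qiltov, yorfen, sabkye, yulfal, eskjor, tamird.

qorond and rhoqil → yorfen (R3).
valpax → pyrumb (R4).
Using R12, valpax, qorond, and pyrumb make arcumb.
rhoqil and yorfen → yulfal (R10).
Using R6, yorfen and arcumb make lamgor.
Using R7, qorond and arcumb make tamird.
arcumb and lamgor → eskjor (R9).
qiltov would need belval (R8), but belval is never obtained.
yorfen: reached.
sabkye would need belval (R2), but belval is never obtained.
yulfal: reached.
eskjor: reached.
tamird: reached.
Reached: yorfen, yulfal, eskjor, and tamird — 4 of the 6.

4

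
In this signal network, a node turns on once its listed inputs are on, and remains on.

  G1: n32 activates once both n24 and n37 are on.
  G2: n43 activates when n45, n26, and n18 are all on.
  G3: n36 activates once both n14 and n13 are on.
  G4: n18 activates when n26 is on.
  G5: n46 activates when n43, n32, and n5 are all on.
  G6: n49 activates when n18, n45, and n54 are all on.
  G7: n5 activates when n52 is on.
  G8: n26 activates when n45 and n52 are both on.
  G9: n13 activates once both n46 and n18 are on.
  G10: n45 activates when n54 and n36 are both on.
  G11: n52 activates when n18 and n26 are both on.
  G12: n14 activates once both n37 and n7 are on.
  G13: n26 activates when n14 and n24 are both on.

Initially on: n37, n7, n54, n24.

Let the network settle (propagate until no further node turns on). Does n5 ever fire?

G12: n37 and n7 on → n14 on.
G13: n14 and n24 on → n26 on.
G4: n26 on → n18 on.
G11: n18 and n26 on → n52 on.
n52 is on, so n5 activates (G7).

Yes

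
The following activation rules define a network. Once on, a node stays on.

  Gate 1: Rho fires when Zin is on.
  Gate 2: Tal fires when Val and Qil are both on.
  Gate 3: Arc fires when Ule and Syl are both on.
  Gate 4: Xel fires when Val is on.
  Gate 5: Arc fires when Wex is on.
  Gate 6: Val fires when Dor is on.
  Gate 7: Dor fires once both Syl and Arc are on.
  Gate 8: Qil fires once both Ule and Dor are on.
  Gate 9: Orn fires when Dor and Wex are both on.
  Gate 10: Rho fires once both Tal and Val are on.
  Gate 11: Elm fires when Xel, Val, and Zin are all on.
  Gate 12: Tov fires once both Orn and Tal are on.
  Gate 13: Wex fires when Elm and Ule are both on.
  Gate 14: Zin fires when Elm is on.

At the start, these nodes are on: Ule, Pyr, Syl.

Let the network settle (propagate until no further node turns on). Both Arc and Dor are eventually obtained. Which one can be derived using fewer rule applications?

Arc: Gate 3: Ule and Syl on → Arc on. [1 rule application]
Dor: Gate 3: Ule and Syl on → Arc on. Syl and Arc are on, so Dor fires (Gate 7). [2 rule applications]
Arc needs fewer.

Arc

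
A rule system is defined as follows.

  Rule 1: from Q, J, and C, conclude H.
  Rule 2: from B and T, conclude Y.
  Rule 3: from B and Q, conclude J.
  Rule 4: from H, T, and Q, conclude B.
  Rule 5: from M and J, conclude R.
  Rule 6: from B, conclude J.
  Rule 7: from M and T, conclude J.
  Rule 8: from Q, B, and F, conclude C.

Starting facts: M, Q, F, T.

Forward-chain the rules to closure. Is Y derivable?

Y would need B and T (Rule 2), but B is never established.

No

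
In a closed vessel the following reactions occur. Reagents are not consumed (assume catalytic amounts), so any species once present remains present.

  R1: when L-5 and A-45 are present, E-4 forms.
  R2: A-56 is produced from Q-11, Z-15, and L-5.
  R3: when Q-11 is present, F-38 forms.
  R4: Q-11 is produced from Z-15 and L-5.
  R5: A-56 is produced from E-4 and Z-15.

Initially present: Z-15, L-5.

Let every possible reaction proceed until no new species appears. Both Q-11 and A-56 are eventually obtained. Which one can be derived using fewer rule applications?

Q-11

Q-11: Z-15 and L-5 present → Q-11 forms (R4). [1 rule application]
A-56: Z-15 and L-5 present → Q-11 forms (R4). Q-11, Z-15, and L-5 present → A-56 forms (R2). [2 rule applications]
Q-11 needs fewer.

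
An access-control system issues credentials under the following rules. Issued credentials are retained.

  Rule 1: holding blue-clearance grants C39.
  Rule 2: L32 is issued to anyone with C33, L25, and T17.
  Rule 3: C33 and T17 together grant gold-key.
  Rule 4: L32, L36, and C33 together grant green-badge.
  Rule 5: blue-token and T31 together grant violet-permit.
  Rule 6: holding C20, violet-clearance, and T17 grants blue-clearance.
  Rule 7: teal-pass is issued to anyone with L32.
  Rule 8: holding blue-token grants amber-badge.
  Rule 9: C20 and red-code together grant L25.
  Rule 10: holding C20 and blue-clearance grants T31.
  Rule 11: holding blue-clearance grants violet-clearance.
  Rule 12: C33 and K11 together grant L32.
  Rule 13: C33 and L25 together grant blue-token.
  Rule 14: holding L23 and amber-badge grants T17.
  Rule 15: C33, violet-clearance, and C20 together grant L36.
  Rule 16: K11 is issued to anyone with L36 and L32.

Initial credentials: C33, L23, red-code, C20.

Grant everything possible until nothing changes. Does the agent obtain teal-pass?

Holding C20 and red-code grants L25 (Rule 9).
Holding C33 and L25 grants blue-token (Rule 13).
Holding blue-token grants amber-badge (Rule 8).
Holding L23 and amber-badge grants T17 (Rule 14).
Holding C33, L25, and T17 grants L32 (Rule 2).
Holding L32 grants teal-pass (Rule 7).

Yes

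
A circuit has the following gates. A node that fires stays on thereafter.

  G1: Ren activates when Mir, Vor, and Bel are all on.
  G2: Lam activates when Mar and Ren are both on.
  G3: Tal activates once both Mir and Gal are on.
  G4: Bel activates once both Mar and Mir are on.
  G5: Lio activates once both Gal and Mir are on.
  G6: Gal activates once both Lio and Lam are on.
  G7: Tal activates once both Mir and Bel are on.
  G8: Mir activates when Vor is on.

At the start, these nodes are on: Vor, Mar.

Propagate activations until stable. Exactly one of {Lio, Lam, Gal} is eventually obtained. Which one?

Vor is on, so Mir activates (G8).
G4: Mar and Mir on → Bel on.
Mir, Vor, and Bel are on, so Ren activates (G1).
Mar and Ren are on, so Lam activates (G2).
Lio would need Gal and Mir (G5), but Gal never turns on. Gal would need Lio and Lam (G6), but Lio never turns on.

Lam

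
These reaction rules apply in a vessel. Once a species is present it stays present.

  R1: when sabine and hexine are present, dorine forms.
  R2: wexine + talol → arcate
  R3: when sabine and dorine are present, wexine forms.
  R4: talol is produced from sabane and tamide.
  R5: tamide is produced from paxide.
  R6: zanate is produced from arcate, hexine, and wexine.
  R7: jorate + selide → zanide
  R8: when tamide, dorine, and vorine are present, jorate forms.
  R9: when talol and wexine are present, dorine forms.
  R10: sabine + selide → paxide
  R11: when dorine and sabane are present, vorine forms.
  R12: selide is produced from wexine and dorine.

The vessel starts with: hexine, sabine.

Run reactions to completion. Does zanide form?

zanide would need jorate and selide (R7), but jorate never forms.

No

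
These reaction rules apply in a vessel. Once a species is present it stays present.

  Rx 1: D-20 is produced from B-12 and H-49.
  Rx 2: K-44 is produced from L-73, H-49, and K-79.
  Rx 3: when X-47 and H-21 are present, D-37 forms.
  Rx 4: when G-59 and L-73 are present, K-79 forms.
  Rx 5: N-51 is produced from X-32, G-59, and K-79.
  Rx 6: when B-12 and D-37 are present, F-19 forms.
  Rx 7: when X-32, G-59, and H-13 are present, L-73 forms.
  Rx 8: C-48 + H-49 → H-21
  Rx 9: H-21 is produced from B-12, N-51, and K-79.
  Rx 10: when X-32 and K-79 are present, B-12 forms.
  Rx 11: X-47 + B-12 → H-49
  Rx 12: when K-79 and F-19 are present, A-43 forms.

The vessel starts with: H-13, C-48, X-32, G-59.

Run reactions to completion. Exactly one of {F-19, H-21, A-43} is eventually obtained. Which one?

X-32, G-59, and H-13 present → L-73 forms (Rx 7).
G-59 and L-73 present → K-79 forms (Rx 4).
X-32, G-59, and K-79 present → N-51 forms (Rx 5).
X-32 and K-79 present → B-12 forms (Rx 10).
B-12, N-51, and K-79 present → H-21 forms (Rx 9).
A-43 would need K-79 and F-19 (Rx 12), but F-19 never forms. F-19 would need B-12 and D-37 (Rx 6), but D-37 never forms.

H-21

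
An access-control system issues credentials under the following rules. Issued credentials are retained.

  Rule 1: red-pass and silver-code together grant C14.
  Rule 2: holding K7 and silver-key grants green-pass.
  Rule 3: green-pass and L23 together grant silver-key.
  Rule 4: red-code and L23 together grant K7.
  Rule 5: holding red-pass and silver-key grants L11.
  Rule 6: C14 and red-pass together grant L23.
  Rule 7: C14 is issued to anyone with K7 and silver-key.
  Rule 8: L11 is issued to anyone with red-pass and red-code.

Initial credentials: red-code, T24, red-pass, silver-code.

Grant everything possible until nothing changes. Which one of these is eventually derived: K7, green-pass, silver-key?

Holding red-pass and silver-code grants C14 (Rule 1).
Holding C14 and red-pass grants L23 (Rule 6).
Holding red-code and L23 grants K7 (Rule 4).
silver-key would need green-pass and L23 (Rule 3), but green-pass is never granted. green-pass would need K7 and silver-key (Rule 2), but silver-key is never granted.

K7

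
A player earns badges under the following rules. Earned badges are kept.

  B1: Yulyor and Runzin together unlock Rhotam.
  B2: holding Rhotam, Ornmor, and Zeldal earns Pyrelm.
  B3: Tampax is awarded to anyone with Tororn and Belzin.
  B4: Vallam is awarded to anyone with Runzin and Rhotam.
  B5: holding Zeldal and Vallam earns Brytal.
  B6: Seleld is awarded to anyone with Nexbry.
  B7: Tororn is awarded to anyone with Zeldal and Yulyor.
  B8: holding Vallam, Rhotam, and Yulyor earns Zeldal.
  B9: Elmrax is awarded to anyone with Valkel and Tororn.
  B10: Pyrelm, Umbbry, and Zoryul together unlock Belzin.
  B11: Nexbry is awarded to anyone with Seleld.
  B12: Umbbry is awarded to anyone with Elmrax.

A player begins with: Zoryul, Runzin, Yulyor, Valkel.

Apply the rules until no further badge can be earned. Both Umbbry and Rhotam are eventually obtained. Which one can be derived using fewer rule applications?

Rhotam: With Yulyor and Runzin, Rhotam is earned (B1). [1 rule application]
Umbbry: With Yulyor and Runzin, Rhotam is earned (B1). With Runzin and Rhotam, Vallam is earned (B4). With Vallam, Rhotam, and Yulyor, Zeldal is earned (B8). With Zeldal and Yulyor, Tororn is earned (B7). With Valkel and Tororn, Elmrax is earned (B9). With Elmrax, Umbbry is earned (B12). [6 rule applications]
Rhotam needs fewer.

Rhotam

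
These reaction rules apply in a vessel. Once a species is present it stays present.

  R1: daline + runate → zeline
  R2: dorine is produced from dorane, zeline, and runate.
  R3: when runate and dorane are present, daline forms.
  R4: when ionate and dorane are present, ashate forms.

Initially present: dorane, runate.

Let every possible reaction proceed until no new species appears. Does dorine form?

runate and dorane present → daline forms (R3).
daline and runate present → zeline forms (R1).
dorane, zeline, and runate present → dorine forms (R2).

Yes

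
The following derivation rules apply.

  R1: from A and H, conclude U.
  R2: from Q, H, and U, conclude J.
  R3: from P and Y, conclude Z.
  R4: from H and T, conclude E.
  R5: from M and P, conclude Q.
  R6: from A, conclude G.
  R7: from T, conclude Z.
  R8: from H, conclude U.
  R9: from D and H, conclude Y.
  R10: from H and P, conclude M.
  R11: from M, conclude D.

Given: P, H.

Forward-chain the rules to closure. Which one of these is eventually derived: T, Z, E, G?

From H and P, R10 gives M.
From M, R11 gives D.
D and H hold, so Y follows (R9).
From P and Y, R3 gives Z.
E would need H and T (R4), but T is never established. No rule produces T, and it is not given. G would need A (R6), but A is never established.

Z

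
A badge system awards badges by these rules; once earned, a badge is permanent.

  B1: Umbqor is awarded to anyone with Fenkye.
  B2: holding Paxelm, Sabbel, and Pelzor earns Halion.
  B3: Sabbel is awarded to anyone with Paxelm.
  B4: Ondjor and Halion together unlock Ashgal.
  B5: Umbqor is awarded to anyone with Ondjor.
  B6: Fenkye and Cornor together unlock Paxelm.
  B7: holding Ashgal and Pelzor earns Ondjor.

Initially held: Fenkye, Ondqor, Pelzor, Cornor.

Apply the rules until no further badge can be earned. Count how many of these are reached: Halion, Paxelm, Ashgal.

2

With Fenkye and Cornor, Paxelm is earned (B6).
With Paxelm, Sabbel is earned (B3).
With Paxelm, Sabbel, and Pelzor, Halion is earned (B2).
Halion: reached.
Paxelm: reached.
Ashgal would need Ondjor and Halion (B4), but Ondjor is never earned.
Reached: Halion and Paxelm — 2 of the 3.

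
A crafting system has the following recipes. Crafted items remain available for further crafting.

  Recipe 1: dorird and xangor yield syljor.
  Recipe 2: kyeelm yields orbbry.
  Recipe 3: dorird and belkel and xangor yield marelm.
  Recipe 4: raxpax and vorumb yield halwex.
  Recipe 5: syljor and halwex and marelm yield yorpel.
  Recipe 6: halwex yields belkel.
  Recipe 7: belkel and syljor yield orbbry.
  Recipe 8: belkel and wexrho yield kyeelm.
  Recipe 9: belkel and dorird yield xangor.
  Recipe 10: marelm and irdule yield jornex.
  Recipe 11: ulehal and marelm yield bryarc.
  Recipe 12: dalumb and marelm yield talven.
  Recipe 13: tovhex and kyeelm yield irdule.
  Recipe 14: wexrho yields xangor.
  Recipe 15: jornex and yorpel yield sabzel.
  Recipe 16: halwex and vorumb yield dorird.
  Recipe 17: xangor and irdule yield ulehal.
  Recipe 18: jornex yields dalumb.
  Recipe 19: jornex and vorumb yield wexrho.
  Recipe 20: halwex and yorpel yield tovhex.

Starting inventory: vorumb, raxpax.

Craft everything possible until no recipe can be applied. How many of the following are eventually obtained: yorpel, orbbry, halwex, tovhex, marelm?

5

raxpax and vorumb → halwex (Recipe 4).
halwex → belkel (Recipe 6).
Using Recipe 16, halwex and vorumb make dorird.
Using Recipe 9, belkel and dorird make xangor.
Using Recipe 3, dorird, belkel, and xangor make marelm.
dorird and xangor → syljor (Recipe 1).
Using Recipe 5, syljor, halwex, and marelm make yorpel.
belkel and syljor → orbbry (Recipe 7).
halwex and yorpel → tovhex (Recipe 20).
yorpel: reached.
orbbry: reached.
halwex: reached.
tovhex: reached.
marelm: reached.
All 5 are reached.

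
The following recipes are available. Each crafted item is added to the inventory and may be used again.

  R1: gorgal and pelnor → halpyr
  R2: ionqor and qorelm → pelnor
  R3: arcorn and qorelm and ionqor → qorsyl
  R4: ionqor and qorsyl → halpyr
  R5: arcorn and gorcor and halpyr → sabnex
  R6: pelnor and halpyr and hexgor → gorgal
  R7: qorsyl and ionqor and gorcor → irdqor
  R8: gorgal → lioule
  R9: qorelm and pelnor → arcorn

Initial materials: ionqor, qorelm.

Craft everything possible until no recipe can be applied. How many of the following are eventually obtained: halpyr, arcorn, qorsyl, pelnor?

4

Using R2, ionqor and qorelm make pelnor.
Using R9, qorelm and pelnor make arcorn.
arcorn and qorelm and ionqor → qorsyl (R3).
ionqor and qorsyl → halpyr (R4).
halpyr: reached.
arcorn: reached.
qorsyl: reached.
pelnor: reached.
All 4 are reached.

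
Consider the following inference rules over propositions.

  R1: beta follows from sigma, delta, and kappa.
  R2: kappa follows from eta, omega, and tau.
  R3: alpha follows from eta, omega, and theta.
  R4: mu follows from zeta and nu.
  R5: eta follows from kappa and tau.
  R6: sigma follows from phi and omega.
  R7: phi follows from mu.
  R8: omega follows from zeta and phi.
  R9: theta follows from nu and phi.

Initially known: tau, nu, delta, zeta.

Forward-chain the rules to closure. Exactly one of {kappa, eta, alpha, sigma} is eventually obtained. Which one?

zeta and nu hold, so mu follows (R4).
mu holds, so phi follows (R7).
zeta and phi hold, so omega follows (R8).
From phi and omega, R6 gives sigma.
alpha would need eta, omega, and theta (R3), but eta is never established. kappa would need eta, omega, and tau (R2), but eta is never established. eta would need kappa and tau (R5), but kappa is never established.

sigma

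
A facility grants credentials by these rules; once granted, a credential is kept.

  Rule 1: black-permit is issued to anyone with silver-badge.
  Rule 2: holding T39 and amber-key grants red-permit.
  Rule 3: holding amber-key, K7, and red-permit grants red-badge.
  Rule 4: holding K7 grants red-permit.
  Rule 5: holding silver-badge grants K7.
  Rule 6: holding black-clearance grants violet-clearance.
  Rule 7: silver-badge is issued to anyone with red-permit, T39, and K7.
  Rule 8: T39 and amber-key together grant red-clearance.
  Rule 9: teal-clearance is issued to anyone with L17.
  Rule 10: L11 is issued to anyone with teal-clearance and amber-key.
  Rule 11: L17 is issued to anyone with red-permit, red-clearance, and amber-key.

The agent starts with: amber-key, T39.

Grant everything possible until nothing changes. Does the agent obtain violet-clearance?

No

violet-clearance would need black-clearance (Rule 6), but black-clearance is never granted.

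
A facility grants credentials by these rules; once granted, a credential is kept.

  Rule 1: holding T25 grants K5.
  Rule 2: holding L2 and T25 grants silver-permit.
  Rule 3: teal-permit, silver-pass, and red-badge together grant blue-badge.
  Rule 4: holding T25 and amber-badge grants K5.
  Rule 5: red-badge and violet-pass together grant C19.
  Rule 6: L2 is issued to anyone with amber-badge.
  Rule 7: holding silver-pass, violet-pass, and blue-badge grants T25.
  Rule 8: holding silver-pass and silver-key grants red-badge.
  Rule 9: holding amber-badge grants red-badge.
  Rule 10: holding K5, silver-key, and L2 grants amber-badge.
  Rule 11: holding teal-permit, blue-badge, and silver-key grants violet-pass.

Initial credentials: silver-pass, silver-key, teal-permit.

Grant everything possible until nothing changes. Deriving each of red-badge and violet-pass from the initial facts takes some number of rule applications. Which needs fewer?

red-badge: Holding silver-pass and silver-key grants red-badge (Rule 8). [1 rule application]
violet-pass: Holding silver-pass and silver-key grants red-badge (Rule 8). Holding teal-permit, silver-pass, and red-badge grants blue-badge (Rule 3). Holding teal-permit, blue-badge, and silver-key grants violet-pass (Rule 11). [3 rule applications]
red-badge needs fewer.

red-badge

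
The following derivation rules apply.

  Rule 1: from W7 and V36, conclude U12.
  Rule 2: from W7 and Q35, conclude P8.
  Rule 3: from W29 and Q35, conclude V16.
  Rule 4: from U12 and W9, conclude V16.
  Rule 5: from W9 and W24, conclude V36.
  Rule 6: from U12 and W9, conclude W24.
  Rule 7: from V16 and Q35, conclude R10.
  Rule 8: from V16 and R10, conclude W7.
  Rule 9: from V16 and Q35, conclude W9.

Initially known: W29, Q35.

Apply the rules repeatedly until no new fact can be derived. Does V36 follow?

No

V36 would need W9 and W24 (Rule 5), but W24 is never established.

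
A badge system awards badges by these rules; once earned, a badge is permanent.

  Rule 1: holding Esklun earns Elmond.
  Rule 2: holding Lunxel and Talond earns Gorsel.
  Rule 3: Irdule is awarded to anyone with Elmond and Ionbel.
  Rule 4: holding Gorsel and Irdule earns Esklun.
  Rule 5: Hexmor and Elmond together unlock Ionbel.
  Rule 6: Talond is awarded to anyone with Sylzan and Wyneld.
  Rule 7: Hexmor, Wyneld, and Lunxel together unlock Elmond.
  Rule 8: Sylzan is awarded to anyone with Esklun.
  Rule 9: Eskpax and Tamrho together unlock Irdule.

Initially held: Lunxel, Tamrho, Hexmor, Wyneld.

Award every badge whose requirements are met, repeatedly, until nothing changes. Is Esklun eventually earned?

Esklun would need Gorsel and Irdule (Rule 4), but Gorsel is never earned.

No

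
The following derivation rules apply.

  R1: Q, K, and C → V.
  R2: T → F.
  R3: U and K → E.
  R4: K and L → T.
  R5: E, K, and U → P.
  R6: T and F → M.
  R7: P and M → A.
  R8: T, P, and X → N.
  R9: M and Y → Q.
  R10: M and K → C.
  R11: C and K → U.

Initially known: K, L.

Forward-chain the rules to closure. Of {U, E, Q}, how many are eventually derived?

K and L hold, so T follows (R4).
T holds, so F follows (R2).
From T and F, R6 gives M.
From M and K, R10 gives C.
From C and K, R11 gives U.
From U and K, R3 gives E.
U: reached.
E: reached.
Q would need M and Y (R9), but Y is never established.
Reached: U and E — 2 of the 3.

2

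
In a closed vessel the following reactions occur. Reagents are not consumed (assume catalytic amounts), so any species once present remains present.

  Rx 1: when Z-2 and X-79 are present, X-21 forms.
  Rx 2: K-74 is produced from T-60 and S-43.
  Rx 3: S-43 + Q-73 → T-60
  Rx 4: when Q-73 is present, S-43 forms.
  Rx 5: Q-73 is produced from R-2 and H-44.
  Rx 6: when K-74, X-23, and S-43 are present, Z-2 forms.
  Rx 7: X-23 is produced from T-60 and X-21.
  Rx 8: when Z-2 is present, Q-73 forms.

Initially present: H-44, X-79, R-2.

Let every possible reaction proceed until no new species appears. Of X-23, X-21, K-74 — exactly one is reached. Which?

K-74

R-2 and H-44 present → Q-73 forms (Rx 5).
Q-73 present → S-43 forms (Rx 4).
S-43 and Q-73 present → T-60 forms (Rx 3).
T-60 and S-43 present → K-74 forms (Rx 2).
X-21 would need Z-2 and X-79 (Rx 1), but Z-2 never forms. X-23 would need T-60 and X-21 (Rx 7), but X-21 never forms.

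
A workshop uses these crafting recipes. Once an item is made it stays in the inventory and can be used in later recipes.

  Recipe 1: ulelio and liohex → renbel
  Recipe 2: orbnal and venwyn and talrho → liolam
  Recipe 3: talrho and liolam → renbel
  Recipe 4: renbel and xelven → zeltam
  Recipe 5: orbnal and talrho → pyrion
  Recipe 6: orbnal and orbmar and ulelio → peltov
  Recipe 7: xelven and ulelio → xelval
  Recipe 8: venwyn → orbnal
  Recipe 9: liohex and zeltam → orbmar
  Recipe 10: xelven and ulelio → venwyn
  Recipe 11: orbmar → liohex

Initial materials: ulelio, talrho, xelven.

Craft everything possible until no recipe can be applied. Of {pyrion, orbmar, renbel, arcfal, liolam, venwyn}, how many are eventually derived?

4

xelven and ulelio → venwyn (Recipe 10).
venwyn → orbnal (Recipe 8).
orbnal and venwyn and talrho → liolam (Recipe 2).
orbnal and talrho → pyrion (Recipe 5).
Using Recipe 3, talrho and liolam make renbel.
pyrion: reached.
orbmar would need liohex and zeltam (Recipe 9), but liohex is never obtained.
renbel: reached.
No rule produces arcfal, and it is not given.
liolam: reached.
venwyn: reached.
Reached: pyrion, renbel, liolam, and venwyn — 4 of the 6.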